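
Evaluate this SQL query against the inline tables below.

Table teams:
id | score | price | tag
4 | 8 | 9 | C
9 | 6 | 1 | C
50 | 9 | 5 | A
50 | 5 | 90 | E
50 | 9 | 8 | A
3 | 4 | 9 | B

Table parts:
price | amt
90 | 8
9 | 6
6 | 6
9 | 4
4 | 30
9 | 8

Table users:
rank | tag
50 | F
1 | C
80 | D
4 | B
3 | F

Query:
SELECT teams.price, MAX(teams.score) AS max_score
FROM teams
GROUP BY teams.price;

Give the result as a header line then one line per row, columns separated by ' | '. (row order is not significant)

== RESULT ==
teams.price | max_score
9 | 8
1 | 6
5 | 9
90 | 5
8 | 9

Derivation:
After GROUP BY (5 rows):
teams.price | max_score
9 | 8
1 | 6
5 | 9
90 | 5
8 | 9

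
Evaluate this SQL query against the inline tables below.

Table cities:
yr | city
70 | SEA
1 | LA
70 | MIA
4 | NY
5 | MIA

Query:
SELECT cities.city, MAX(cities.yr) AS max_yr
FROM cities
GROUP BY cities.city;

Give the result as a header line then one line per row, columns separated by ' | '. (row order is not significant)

== RESULT ==
cities.city | max_yr
SEA | 70
LA | 1
MIA | 70
NY | 4

Derivation:
After GROUP BY (4 rows):
cities.city | max_yr
SEA | 70
LA | 1
MIA | 70
NY | 4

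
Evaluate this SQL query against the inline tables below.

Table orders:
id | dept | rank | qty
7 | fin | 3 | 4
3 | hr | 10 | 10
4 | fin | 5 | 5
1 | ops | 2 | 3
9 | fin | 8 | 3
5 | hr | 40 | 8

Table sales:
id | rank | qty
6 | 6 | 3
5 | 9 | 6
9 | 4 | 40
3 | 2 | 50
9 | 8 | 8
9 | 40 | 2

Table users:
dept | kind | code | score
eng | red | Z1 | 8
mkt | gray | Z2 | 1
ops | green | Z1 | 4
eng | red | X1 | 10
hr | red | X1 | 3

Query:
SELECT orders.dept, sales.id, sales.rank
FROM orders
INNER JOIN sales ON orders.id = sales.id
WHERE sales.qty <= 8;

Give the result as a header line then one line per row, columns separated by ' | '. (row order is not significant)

After JOIN sales (5 rows):
orders.id | orders.dept | orders.rank | orders.qty | sales.id | sales.rank | sales.qty
3 | hr | 10 | 10 | 3 | 2 | 50
9 | fin | 8 | 3 | 9 | 4 | 40
9 | fin | 8 | 3 | 9 | 8 | 8
9 | fin | 8 | 3 | 9 | 40 | 2
5 | hr | 40 | 8 | 5 | 9 | 6
After WHERE (3 rows):
orders.id | orders.dept | orders.rank | orders.qty | sales.id | sales.rank | sales.qty
9 | fin | 8 | 3 | 9 | 8 | 8
9 | fin | 8 | 3 | 9 | 40 | 2
5 | hr | 40 | 8 | 5 | 9 | 6
After SELECT (3 rows):
orders.dept | sales.id | sales.rank
fin | 9 | 8
fin | 9 | 40
hr | 5 | 9

== RESULT ==
orders.dept | sales.id | sales.rank
fin | 9 | 8
fin | 9 | 40
hr | 5 | 9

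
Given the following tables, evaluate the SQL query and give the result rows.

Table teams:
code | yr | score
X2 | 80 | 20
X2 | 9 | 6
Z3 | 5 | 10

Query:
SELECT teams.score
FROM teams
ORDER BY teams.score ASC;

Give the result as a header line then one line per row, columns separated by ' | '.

After SELECT (3 rows):
teams.score
20
6
10
After ORDER BY (3 rows):
teams.score
6
10
20

== RESULT ==
teams.score
6
10
20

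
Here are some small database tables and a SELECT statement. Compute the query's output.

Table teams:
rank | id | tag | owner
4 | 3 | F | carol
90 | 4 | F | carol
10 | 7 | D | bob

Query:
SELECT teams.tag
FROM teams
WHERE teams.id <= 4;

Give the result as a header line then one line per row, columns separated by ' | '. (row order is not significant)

== RESULT ==
teams.tag
F
F

Derivation:
After WHERE (2 rows):
teams.rank | teams.id | teams.tag | teams.owner
4 | 3 | F | carol
90 | 4 | F | carol
After SELECT (2 rows):
teams.tag
F
F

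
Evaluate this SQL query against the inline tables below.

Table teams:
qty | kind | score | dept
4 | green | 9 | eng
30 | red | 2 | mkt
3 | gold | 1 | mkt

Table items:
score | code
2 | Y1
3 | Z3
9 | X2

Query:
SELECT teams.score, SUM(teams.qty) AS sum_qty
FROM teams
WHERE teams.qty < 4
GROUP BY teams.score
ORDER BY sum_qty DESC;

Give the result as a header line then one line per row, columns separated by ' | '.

== RESULT ==
teams.score | sum_qty
1 | 3

Derivation:
After WHERE (1 rows):
teams.qty | teams.kind | teams.score | teams.dept
3 | gold | 1 | mkt
After GROUP BY (1 rows):
teams.score | sum_qty
1 | 3
After ORDER BY (1 rows):
teams.score | sum_qty
1 | 3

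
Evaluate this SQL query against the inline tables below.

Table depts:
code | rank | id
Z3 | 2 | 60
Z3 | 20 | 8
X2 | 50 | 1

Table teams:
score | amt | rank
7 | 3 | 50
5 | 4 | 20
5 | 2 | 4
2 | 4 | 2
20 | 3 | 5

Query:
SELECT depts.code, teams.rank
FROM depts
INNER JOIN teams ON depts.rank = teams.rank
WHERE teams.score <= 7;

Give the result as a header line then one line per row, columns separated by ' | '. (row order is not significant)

After JOIN teams (3 rows):
depts.code | depts.rank | depts.id | teams.score | teams.amt | teams.rank
Z3 | 2 | 60 | 2 | 4 | 2
Z3 | 20 | 8 | 5 | 4 | 20
X2 | 50 | 1 | 7 | 3 | 50
After WHERE (3 rows):
depts.code | depts.rank | depts.id | teams.score | teams.amt | teams.rank
Z3 | 2 | 60 | 2 | 4 | 2
Z3 | 20 | 8 | 5 | 4 | 20
X2 | 50 | 1 | 7 | 3 | 50
After SELECT (3 rows):
depts.code | teams.rank
Z3 | 2
Z3 | 20
X2 | 50

== RESULT ==
depts.code | teams.rank
Z3 | 2
Z3 | 20
X2 | 50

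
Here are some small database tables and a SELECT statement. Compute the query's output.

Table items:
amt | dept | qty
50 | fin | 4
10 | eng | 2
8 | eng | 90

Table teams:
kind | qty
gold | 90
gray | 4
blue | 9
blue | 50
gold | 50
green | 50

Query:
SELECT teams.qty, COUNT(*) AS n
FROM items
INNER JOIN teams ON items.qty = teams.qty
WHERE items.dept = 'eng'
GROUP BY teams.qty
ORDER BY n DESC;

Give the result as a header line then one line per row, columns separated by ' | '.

== RESULT ==
teams.qty | n
90 | 1

Derivation:
After JOIN teams (2 rows):
items.amt | items.dept | items.qty | teams.kind | teams.qty
50 | fin | 4 | gray | 4
8 | eng | 90 | gold | 90
After WHERE (1 rows):
items.amt | items.dept | items.qty | teams.kind | teams.qty
8 | eng | 90 | gold | 90
After GROUP BY (1 rows):
teams.qty | n
90 | 1
After ORDER BY (1 rows):
teams.qty | n
90 | 1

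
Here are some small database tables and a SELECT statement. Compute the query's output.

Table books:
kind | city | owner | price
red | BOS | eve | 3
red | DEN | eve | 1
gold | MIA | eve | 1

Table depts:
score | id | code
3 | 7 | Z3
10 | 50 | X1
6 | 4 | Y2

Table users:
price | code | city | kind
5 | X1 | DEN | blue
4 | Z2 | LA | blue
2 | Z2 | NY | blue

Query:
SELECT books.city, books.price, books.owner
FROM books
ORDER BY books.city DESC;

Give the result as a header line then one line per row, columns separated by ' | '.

== RESULT ==
books.city | books.price | books.owner
MIA | 1 | eve
DEN | 1 | eve
BOS | 3 | eve

Derivation:
After SELECT (3 rows):
books.city | books.price | books.owner
BOS | 3 | eve
DEN | 1 | eve
MIA | 1 | eve
After ORDER BY (3 rows):
books.city | books.price | books.owner
MIA | 1 | eve
DEN | 1 | eve
BOS | 3 | eve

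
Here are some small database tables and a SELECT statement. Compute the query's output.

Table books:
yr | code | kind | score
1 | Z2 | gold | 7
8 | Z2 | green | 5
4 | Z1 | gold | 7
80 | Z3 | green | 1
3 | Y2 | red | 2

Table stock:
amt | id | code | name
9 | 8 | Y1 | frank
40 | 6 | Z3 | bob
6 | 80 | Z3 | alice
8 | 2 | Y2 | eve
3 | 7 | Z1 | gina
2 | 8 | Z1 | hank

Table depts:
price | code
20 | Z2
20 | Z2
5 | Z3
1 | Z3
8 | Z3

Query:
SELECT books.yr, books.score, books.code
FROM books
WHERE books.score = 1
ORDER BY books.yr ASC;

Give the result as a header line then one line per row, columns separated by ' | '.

== RESULT ==
books.yr | books.score | books.code
80 | 1 | Z3

Derivation:
After WHERE (1 rows):
books.yr | books.code | books.kind | books.score
80 | Z3 | green | 1
After SELECT (1 rows):
books.yr | books.score | books.code
80 | 1 | Z3
After ORDER BY (1 rows):
books.yr | books.score | books.code
80 | 1 | Z3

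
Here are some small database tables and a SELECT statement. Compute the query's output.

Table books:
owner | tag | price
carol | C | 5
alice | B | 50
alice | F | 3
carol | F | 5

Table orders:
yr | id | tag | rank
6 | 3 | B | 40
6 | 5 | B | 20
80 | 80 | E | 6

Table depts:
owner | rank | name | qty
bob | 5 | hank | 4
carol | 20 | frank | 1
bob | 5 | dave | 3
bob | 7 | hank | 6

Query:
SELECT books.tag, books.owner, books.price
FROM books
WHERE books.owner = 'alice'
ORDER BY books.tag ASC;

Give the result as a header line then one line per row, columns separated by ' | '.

After WHERE (2 rows):
books.owner | books.tag | books.price
alice | B | 50
alice | F | 3
After SELECT (2 rows):
books.tag | books.owner | books.price
B | alice | 50
F | alice | 3
After ORDER BY (2 rows):
books.tag | books.owner | books.price
B | alice | 50
F | alice | 3

== RESULT ==
books.tag | books.owner | books.price
B | alice | 50
F | alice | 3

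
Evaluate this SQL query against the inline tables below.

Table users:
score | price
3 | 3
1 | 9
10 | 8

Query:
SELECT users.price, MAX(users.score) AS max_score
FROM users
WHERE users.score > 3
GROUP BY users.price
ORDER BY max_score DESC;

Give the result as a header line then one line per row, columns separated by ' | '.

== RESULT ==
users.price | max_score
8 | 10

Derivation:
After WHERE (1 rows):
users.score | users.price
10 | 8
After GROUP BY (1 rows):
users.price | max_score
8 | 10
After ORDER BY (1 rows):
users.price | max_score
8 | 10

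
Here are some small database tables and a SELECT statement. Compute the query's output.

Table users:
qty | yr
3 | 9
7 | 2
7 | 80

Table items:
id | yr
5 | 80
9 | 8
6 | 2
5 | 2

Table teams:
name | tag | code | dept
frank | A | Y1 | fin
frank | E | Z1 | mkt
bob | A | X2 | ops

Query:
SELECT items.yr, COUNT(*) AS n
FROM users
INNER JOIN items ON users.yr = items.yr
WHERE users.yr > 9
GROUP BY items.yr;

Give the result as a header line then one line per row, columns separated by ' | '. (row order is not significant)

After JOIN items (3 rows):
users.qty | users.yr | items.id | items.yr
7 | 2 | 6 | 2
7 | 2 | 5 | 2
7 | 80 | 5 | 80
After WHERE (1 rows):
users.qty | users.yr | items.id | items.yr
7 | 80 | 5 | 80
After GROUP BY (1 rows):
items.yr | n
80 | 1

== RESULT ==
items.yr | n
80 | 1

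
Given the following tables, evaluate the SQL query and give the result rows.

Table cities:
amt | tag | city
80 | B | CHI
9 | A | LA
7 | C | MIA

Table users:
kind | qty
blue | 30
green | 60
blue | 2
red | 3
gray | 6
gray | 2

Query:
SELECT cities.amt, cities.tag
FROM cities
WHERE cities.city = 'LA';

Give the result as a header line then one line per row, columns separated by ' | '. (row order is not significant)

== RESULT ==
cities.amt | cities.tag
9 | A

Derivation:
After WHERE (1 rows):
cities.amt | cities.tag | cities.city
9 | A | LA
After SELECT (1 rows):
cities.amt | cities.tag
9 | A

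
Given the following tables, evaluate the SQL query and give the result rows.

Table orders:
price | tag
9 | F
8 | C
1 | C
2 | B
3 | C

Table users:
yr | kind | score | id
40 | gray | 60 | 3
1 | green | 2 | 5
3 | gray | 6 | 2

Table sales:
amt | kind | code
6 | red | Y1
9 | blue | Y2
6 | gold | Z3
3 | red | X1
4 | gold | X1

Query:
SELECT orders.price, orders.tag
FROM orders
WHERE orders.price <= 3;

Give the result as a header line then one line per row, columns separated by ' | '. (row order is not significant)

After WHERE (3 rows):
orders.price | orders.tag
1 | C
2 | B
3 | C
After SELECT (3 rows):
orders.price | orders.tag
1 | C
2 | B
3 | C

== RESULT ==
orders.price | orders.tag
1 | C
2 | B
3 | C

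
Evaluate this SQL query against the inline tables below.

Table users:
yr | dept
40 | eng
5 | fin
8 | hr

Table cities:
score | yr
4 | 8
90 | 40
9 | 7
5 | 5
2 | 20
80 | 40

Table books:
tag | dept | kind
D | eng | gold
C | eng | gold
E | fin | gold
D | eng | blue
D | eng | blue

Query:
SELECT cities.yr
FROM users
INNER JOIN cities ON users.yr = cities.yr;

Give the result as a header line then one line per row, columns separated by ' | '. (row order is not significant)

== RESULT ==
cities.yr
40
40
5
8

Derivation:
After JOIN cities (4 rows):
users.yr | users.dept | cities.score | cities.yr
40 | eng | 90 | 40
40 | eng | 80 | 40
5 | fin | 5 | 5
8 | hr | 4 | 8
After SELECT (4 rows):
cities.yr
40
40
5
8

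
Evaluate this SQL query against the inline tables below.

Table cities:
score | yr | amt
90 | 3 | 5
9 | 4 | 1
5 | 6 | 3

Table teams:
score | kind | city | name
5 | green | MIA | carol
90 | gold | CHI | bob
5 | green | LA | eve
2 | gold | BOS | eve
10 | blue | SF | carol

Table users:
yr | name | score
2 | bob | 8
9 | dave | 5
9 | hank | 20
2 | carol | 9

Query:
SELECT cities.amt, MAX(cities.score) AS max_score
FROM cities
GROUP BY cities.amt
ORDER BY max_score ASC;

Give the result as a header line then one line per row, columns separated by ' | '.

== RESULT ==
cities.amt | max_score
3 | 5
1 | 9
5 | 90

Derivation:
After GROUP BY (3 rows):
cities.amt | max_score
5 | 90
1 | 9
3 | 5
After ORDER BY (3 rows):
cities.amt | max_score
3 | 5
1 | 9
5 | 90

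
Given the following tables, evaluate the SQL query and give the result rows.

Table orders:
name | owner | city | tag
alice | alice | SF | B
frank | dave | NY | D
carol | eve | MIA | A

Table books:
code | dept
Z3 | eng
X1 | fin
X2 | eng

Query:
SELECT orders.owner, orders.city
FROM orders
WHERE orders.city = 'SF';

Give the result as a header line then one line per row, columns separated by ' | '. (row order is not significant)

After WHERE (1 rows):
orders.name | orders.owner | orders.city | orders.tag
alice | alice | SF | B
After SELECT (1 rows):
orders.owner | orders.city
alice | SF

== RESULT ==
orders.owner | orders.city
alice | SF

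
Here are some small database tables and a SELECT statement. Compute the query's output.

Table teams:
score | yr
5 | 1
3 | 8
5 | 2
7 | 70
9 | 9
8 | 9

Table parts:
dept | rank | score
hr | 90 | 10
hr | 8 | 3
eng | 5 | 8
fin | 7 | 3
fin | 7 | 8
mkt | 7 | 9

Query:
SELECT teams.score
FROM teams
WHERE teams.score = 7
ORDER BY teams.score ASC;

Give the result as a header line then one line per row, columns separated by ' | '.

After WHERE (1 rows):
teams.score | teams.yr
7 | 70
After SELECT (1 rows):
teams.score
7
After ORDER BY (1 rows):
teams.score
7

== RESULT ==
teams.score
7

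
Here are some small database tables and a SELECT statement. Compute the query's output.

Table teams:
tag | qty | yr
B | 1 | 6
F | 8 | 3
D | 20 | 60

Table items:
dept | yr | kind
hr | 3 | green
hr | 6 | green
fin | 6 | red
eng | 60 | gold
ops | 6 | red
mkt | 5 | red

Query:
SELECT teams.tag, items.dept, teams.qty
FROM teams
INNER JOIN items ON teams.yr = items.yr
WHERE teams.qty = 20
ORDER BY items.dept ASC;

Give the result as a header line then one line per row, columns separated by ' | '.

== RESULT ==
teams.tag | items.dept | teams.qty
D | eng | 20

Derivation:
After JOIN items (5 rows):
teams.tag | teams.qty | teams.yr | items.dept | items.yr | items.kind
B | 1 | 6 | hr | 6 | green
B | 1 | 6 | fin | 6 | red
B | 1 | 6 | ops | 6 | red
F | 8 | 3 | hr | 3 | green
D | 20 | 60 | eng | 60 | gold
After WHERE (1 rows):
teams.tag | teams.qty | teams.yr | items.dept | items.yr | items.kind
D | 20 | 60 | eng | 60 | gold
After SELECT (1 rows):
teams.tag | items.dept | teams.qty
D | eng | 20
After ORDER BY (1 rows):
teams.tag | items.dept | teams.qty
D | eng | 20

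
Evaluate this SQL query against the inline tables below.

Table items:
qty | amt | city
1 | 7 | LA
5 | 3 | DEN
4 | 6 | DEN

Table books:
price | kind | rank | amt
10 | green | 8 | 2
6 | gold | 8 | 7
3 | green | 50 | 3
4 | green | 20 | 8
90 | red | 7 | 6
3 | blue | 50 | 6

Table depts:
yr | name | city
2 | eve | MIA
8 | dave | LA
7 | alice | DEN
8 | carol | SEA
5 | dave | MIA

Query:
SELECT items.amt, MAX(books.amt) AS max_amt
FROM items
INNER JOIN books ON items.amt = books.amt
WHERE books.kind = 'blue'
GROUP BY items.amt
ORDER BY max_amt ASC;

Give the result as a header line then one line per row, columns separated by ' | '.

== RESULT ==
items.amt | max_amt
6 | 6

Derivation:
After JOIN books (4 rows):
items.qty | items.amt | items.city | books.price | books.kind | books.rank | books.amt
1 | 7 | LA | 6 | gold | 8 | 7
5 | 3 | DEN | 3 | green | 50 | 3
4 | 6 | DEN | 90 | red | 7 | 6
4 | 6 | DEN | 3 | blue | 50 | 6
After WHERE (1 rows):
items.qty | items.amt | items.city | books.price | books.kind | books.rank | books.amt
4 | 6 | DEN | 3 | blue | 50 | 6
After GROUP BY (1 rows):
items.amt | max_amt
6 | 6
After ORDER BY (1 rows):
items.amt | max_amt
6 | 6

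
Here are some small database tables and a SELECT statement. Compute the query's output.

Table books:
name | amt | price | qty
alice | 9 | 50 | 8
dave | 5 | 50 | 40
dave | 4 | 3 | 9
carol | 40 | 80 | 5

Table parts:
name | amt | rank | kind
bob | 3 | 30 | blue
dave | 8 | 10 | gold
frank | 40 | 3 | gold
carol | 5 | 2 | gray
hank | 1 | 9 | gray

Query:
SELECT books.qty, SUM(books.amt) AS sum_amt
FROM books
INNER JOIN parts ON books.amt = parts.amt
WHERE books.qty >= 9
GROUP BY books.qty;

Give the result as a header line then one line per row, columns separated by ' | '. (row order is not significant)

== RESULT ==
books.qty | sum_amt
40 | 5

Derivation:
After JOIN parts (2 rows):
books.name | books.amt | books.price | books.qty | parts.name | parts.amt | parts.rank | parts.kind
dave | 5 | 50 | 40 | carol | 5 | 2 | gray
carol | 40 | 80 | 5 | frank | 40 | 3 | gold
After WHERE (1 rows):
books.name | books.amt | books.price | books.qty | parts.name | parts.amt | parts.rank | parts.kind
dave | 5 | 50 | 40 | carol | 5 | 2 | gray
After GROUP BY (1 rows):
books.qty | sum_amt
40 | 5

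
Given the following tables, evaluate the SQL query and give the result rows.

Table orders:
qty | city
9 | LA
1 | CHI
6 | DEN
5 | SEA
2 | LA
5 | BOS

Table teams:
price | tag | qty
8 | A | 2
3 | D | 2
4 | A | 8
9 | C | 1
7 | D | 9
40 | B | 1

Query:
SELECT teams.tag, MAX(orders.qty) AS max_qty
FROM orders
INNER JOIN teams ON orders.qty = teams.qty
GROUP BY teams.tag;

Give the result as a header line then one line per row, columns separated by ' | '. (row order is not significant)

== RESULT ==
teams.tag | max_qty
D | 9
C | 1
B | 1
A | 2

Derivation:
After JOIN teams (5 rows):
orders.qty | orders.city | teams.price | teams.tag | teams.qty
9 | LA | 7 | D | 9
1 | CHI | 9 | C | 1
1 | CHI | 40 | B | 1
2 | LA | 8 | A | 2
2 | LA | 3 | D | 2
After GROUP BY (4 rows):
teams.tag | max_qty
D | 9
C | 1
B | 1
A | 2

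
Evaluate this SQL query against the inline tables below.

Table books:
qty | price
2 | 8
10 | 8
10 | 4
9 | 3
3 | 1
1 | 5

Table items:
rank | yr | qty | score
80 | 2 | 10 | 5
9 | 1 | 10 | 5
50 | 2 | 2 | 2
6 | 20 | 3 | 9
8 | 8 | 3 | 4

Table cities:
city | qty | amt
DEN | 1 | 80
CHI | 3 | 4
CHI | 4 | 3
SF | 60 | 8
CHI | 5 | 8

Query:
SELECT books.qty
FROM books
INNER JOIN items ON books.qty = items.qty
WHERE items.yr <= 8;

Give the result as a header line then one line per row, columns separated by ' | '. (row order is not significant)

== RESULT ==
books.qty
2
10
10
10
10
3

Derivation:
After JOIN items (7 rows):
books.qty | books.price | items.rank | items.yr | items.qty | items.score
2 | 8 | 50 | 2 | 2 | 2
10 | 8 | 80 | 2 | 10 | 5
10 | 8 | 9 | 1 | 10 | 5
10 | 4 | 80 | 2 | 10 | 5
10 | 4 | 9 | 1 | 10 | 5
3 | 1 | 6 | 20 | 3 | 9
3 | 1 | 8 | 8 | 3 | 4
After WHERE (6 rows):
books.qty | books.price | items.rank | items.yr | items.qty | items.score
2 | 8 | 50 | 2 | 2 | 2
10 | 8 | 80 | 2 | 10 | 5
10 | 8 | 9 | 1 | 10 | 5
10 | 4 | 80 | 2 | 10 | 5
10 | 4 | 9 | 1 | 10 | 5
3 | 1 | 8 | 8 | 3 | 4
After SELECT (6 rows):
books.qty
2
10
10
10
10
3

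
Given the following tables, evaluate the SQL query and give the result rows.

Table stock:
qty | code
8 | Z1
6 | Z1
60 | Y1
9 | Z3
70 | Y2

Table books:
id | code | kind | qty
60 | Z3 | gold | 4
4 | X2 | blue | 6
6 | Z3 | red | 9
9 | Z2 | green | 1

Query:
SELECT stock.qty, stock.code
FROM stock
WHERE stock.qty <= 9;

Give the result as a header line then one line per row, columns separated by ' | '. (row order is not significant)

After WHERE (3 rows):
stock.qty | stock.code
8 | Z1
6 | Z1
9 | Z3
After SELECT (3 rows):
stock.qty | stock.code
8 | Z1
6 | Z1
9 | Z3

== RESULT ==
stock.qty | stock.code
8 | Z1
6 | Z1
9 | Z3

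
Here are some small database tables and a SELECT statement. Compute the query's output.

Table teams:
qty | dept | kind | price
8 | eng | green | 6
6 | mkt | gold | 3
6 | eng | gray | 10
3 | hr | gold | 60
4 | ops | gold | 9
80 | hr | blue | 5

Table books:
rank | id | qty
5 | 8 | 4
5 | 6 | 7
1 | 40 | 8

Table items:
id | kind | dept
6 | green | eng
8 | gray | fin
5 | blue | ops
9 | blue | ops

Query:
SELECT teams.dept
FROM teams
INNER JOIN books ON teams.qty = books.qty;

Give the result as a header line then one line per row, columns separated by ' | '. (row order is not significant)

After JOIN books (2 rows):
teams.qty | teams.dept | teams.kind | teams.price | books.rank | books.id | books.qty
8 | eng | green | 6 | 1 | 40 | 8
4 | ops | gold | 9 | 5 | 8 | 4
After SELECT (2 rows):
teams.dept
eng
ops

== RESULT ==
teams.dept
eng
ops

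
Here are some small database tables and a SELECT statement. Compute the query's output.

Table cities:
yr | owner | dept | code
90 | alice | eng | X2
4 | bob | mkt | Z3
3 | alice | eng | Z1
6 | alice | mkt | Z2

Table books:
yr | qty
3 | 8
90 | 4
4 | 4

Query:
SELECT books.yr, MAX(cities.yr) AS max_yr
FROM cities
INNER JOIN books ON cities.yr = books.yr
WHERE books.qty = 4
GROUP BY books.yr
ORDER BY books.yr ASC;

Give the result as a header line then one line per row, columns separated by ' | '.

== RESULT ==
books.yr | max_yr
4 | 4
90 | 90

Derivation:
After JOIN books (3 rows):
cities.yr | cities.owner | cities.dept | cities.code | books.yr | books.qty
90 | alice | eng | X2 | 90 | 4
4 | bob | mkt | Z3 | 4 | 4
3 | alice | eng | Z1 | 3 | 8
After WHERE (2 rows):
cities.yr | cities.owner | cities.dept | cities.code | books.yr | books.qty
90 | alice | eng | X2 | 90 | 4
4 | bob | mkt | Z3 | 4 | 4
After GROUP BY (2 rows):
books.yr | max_yr
90 | 90
4 | 4
After ORDER BY (2 rows):
books.yr | max_yr
4 | 4
90 | 90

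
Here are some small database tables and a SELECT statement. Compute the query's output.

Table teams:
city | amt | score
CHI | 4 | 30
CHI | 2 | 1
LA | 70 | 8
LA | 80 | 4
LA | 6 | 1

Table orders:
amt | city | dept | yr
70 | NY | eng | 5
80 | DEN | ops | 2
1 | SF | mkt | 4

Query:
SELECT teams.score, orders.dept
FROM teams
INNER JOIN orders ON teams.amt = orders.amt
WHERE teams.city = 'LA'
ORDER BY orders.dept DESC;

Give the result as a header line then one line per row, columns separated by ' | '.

After JOIN orders (2 rows):
teams.city | teams.amt | teams.score | orders.amt | orders.city | orders.dept | orders.yr
LA | 70 | 8 | 70 | NY | eng | 5
LA | 80 | 4 | 80 | DEN | ops | 2
After WHERE (2 rows):
teams.city | teams.amt | teams.score | orders.amt | orders.city | orders.dept | orders.yr
LA | 70 | 8 | 70 | NY | eng | 5
LA | 80 | 4 | 80 | DEN | ops | 2
After SELECT (2 rows):
teams.score | orders.dept
8 | eng
4 | ops
After ORDER BY (2 rows):
teams.score | orders.dept
4 | ops
8 | eng

== RESULT ==
teams.score | orders.dept
4 | ops
8 | eng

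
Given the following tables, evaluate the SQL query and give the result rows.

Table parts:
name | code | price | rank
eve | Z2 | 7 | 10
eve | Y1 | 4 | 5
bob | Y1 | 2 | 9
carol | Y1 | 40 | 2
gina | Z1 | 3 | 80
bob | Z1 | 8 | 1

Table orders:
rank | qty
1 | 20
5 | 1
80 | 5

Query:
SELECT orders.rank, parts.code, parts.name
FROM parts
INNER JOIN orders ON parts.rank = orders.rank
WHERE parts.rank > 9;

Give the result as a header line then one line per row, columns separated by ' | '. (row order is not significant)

== RESULT ==
orders.rank | parts.code | parts.name
80 | Z1 | gina

Derivation:
After JOIN orders (3 rows):
parts.name | parts.code | parts.price | parts.rank | orders.rank | orders.qty
eve | Y1 | 4 | 5 | 5 | 1
gina | Z1 | 3 | 80 | 80 | 5
bob | Z1 | 8 | 1 | 1 | 20
After WHERE (1 rows):
parts.name | parts.code | parts.price | parts.rank | orders.rank | orders.qty
gina | Z1 | 3 | 80 | 80 | 5
After SELECT (1 rows):
orders.rank | parts.code | parts.name
80 | Z1 | gina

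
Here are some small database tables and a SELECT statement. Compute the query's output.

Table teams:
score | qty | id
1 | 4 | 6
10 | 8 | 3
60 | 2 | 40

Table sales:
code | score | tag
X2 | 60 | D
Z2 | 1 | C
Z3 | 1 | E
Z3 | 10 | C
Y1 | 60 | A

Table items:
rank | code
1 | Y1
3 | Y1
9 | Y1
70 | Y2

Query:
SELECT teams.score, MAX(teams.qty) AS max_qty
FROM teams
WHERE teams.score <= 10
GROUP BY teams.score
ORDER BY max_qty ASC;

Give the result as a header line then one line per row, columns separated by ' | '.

== RESULT ==
teams.score | max_qty
1 | 4
10 | 8

Derivation:
After WHERE (2 rows):
teams.score | teams.qty | teams.id
1 | 4 | 6
10 | 8 | 3
After GROUP BY (2 rows):
teams.score | max_qty
1 | 4
10 | 8
After ORDER BY (2 rows):
teams.score | max_qty
1 | 4
10 | 8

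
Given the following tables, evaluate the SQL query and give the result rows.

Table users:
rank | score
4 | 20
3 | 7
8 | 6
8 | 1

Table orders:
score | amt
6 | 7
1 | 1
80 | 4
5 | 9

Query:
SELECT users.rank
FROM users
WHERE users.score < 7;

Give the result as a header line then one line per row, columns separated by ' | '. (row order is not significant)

After WHERE (2 rows):
users.rank | users.score
8 | 6
8 | 1
After SELECT (2 rows):
users.rank
8
8

== RESULT ==
users.rank
8
8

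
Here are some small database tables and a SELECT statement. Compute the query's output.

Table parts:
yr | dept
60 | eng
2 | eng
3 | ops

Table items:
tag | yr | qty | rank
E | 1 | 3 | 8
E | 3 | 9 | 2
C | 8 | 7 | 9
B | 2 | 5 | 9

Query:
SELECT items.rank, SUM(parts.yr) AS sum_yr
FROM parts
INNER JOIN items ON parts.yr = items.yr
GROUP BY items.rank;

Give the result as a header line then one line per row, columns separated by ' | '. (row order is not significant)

== RESULT ==
items.rank | sum_yr
9 | 2
2 | 3

Derivation:
After JOIN items (2 rows):
parts.yr | parts.dept | items.tag | items.yr | items.qty | items.rank
2 | eng | B | 2 | 5 | 9
3 | ops | E | 3 | 9 | 2
After GROUP BY (2 rows):
items.rank | sum_yr
9 | 2
2 | 3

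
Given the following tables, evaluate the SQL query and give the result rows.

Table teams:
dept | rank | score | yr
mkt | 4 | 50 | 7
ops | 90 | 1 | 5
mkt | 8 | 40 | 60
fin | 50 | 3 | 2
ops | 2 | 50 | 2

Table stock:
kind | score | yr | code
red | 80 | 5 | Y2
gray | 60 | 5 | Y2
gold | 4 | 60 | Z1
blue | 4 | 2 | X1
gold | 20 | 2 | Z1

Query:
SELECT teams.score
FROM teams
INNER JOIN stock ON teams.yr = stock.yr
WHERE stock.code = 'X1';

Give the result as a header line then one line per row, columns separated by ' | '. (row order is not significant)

After JOIN stock (7 rows):
teams.dept | teams.rank | teams.score | teams.yr | stock.kind | stock.score | stock.yr | stock.code
ops | 90 | 1 | 5 | red | 80 | 5 | Y2
ops | 90 | 1 | 5 | gray | 60 | 5 | Y2
mkt | 8 | 40 | 60 | gold | 4 | 60 | Z1
fin | 50 | 3 | 2 | blue | 4 | 2 | X1
fin | 50 | 3 | 2 | gold | 20 | 2 | Z1
ops | 2 | 50 | 2 | blue | 4 | 2 | X1
ops | 2 | 50 | 2 | gold | 20 | 2 | Z1
After WHERE (2 rows):
teams.dept | teams.rank | teams.score | teams.yr | stock.kind | stock.score | stock.yr | stock.code
fin | 50 | 3 | 2 | blue | 4 | 2 | X1
ops | 2 | 50 | 2 | blue | 4 | 2 | X1
After SELECT (2 rows):
teams.score
3
50

== RESULT ==
teams.score
3
50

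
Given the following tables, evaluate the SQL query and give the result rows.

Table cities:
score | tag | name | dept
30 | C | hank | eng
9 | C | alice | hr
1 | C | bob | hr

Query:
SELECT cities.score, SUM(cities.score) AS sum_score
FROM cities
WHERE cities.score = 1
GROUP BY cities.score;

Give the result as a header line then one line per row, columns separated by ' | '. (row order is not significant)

== RESULT ==
cities.score | sum_score
1 | 1

Derivation:
After WHERE (1 rows):
cities.score | cities.tag | cities.name | cities.dept
1 | C | bob | hr
After GROUP BY (1 rows):
cities.score | sum_score
1 | 1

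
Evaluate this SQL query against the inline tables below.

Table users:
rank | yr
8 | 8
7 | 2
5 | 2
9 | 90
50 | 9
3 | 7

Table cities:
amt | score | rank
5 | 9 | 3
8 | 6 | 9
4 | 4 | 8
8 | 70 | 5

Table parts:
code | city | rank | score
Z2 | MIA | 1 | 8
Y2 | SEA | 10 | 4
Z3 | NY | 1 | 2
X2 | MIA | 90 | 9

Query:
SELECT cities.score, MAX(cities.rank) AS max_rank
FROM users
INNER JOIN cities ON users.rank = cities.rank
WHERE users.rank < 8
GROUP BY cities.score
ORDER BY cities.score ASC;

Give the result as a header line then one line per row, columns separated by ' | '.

== RESULT ==
cities.score | max_rank
9 | 3
70 | 5

Derivation:
After JOIN cities (4 rows):
users.rank | users.yr | cities.amt | cities.score | cities.rank
8 | 8 | 4 | 4 | 8
5 | 2 | 8 | 70 | 5
9 | 90 | 8 | 6 | 9
3 | 7 | 5 | 9 | 3
After WHERE (2 rows):
users.rank | users.yr | cities.amt | cities.score | cities.rank
5 | 2 | 8 | 70 | 5
3 | 7 | 5 | 9 | 3
After GROUP BY (2 rows):
cities.score | max_rank
70 | 5
9 | 3
After ORDER BY (2 rows):
cities.score | max_rank
9 | 3
70 | 5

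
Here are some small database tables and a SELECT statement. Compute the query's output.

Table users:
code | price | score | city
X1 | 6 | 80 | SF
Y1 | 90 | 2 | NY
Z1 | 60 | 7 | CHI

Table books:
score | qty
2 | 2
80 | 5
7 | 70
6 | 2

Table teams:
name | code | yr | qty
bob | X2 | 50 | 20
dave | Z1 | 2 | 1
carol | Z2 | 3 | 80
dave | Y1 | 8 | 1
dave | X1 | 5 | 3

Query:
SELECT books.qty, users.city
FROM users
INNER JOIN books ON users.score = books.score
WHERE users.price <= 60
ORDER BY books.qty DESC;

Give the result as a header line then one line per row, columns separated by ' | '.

== RESULT ==
books.qty | users.city
70 | CHI
5 | SF

Derivation:
After JOIN books (3 rows):
users.code | users.price | users.score | users.city | books.score | books.qty
X1 | 6 | 80 | SF | 80 | 5
Y1 | 90 | 2 | NY | 2 | 2
Z1 | 60 | 7 | CHI | 7 | 70
After WHERE (2 rows):
users.code | users.price | users.score | users.city | books.score | books.qty
X1 | 6 | 80 | SF | 80 | 5
Z1 | 60 | 7 | CHI | 7 | 70
After SELECT (2 rows):
books.qty | users.city
5 | SF
70 | CHI
After ORDER BY (2 rows):
books.qty | users.city
70 | CHI
5 | SF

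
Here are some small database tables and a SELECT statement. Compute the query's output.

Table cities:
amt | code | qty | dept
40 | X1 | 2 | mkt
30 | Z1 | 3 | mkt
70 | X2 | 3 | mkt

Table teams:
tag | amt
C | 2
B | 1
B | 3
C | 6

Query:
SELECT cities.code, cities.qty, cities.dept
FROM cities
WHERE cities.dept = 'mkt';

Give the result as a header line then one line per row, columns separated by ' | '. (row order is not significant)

== RESULT ==
cities.code | cities.qty | cities.dept
X1 | 2 | mkt
Z1 | 3 | mkt
X2 | 3 | mkt

Derivation:
After WHERE (3 rows):
cities.amt | cities.code | cities.qty | cities.dept
40 | X1 | 2 | mkt
30 | Z1 | 3 | mkt
70 | X2 | 3 | mkt
After SELECT (3 rows):
cities.code | cities.qty | cities.dept
X1 | 2 | mkt
Z1 | 3 | mkt
X2 | 3 | mkt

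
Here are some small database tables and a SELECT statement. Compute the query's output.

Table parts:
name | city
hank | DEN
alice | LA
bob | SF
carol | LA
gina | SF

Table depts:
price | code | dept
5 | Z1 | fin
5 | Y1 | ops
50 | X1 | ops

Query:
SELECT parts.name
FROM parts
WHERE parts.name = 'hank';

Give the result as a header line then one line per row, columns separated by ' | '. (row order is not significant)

== RESULT ==
parts.name
hank

Derivation:
After WHERE (1 rows):
parts.name | parts.city
hank | DEN
After SELECT (1 rows):
parts.name
hank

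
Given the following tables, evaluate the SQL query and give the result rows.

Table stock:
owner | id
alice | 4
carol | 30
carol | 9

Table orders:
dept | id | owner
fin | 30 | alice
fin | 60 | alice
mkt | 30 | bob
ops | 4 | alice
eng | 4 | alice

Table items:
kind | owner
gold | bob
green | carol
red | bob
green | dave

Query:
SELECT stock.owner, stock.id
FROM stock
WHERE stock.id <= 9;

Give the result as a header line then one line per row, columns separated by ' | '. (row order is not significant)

== RESULT ==
stock.owner | stock.id
alice | 4
carol | 9

Derivation:
After WHERE (2 rows):
stock.owner | stock.id
alice | 4
carol | 9
After SELECT (2 rows):
stock.owner | stock.id
alice | 4
carol | 9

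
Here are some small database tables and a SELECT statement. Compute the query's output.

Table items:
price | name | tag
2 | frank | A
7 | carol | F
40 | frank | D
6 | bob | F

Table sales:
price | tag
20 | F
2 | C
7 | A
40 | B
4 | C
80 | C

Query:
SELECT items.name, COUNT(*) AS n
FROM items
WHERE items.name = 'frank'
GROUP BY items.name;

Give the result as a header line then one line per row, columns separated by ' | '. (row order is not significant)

After WHERE (2 rows):
items.price | items.name | items.tag
2 | frank | A
40 | frank | D
After GROUP BY (1 rows):
items.name | n
frank | 2

== RESULT ==
items.name | n
frank | 2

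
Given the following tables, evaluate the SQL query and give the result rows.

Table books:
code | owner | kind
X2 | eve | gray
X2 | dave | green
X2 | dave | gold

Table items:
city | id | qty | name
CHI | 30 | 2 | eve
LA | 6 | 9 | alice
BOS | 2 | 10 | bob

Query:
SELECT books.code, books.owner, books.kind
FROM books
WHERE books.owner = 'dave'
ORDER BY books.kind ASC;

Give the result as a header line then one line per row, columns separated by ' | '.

== RESULT ==
books.code | books.owner | books.kind
X2 | dave | gold
X2 | dave | green

Derivation:
After WHERE (2 rows):
books.code | books.owner | books.kind
X2 | dave | green
X2 | dave | gold
After SELECT (2 rows):
books.code | books.owner | books.kind
X2 | dave | green
X2 | dave | gold
After ORDER BY (2 rows):
books.code | books.owner | books.kind
X2 | dave | gold
X2 | dave | green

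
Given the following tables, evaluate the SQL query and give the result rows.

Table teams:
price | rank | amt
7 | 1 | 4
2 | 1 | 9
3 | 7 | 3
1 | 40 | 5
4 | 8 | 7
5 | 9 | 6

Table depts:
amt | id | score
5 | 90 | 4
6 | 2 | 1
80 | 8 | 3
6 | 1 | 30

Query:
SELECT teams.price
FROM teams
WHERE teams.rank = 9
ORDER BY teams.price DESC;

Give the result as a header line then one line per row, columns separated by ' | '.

After WHERE (1 rows):
teams.price | teams.rank | teams.amt
5 | 9 | 6
After SELECT (1 rows):
teams.price
5
After ORDER BY (1 rows):
teams.price
5

== RESULT ==
teams.price
5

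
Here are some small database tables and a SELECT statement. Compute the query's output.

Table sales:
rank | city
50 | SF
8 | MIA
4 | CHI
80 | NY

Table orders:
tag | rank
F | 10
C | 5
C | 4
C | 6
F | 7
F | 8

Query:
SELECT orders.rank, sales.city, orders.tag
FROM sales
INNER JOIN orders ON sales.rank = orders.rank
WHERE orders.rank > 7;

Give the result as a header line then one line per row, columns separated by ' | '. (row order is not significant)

== RESULT ==
orders.rank | sales.city | orders.tag
8 | MIA | F

Derivation:
After JOIN orders (2 rows):
sales.rank | sales.city | orders.tag | orders.rank
8 | MIA | F | 8
4 | CHI | C | 4
After WHERE (1 rows):
sales.rank | sales.city | orders.tag | orders.rank
8 | MIA | F | 8
After SELECT (1 rows):
orders.rank | sales.city | orders.tag
8 | MIA | F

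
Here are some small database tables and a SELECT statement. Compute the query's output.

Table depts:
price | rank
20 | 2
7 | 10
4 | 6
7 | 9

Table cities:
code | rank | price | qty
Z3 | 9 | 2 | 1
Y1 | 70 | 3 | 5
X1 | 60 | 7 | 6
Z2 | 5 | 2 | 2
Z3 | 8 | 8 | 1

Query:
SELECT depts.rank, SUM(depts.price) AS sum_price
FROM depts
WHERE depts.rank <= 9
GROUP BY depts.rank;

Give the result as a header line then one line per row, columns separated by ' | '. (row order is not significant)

== RESULT ==
depts.rank | sum_price
2 | 20
6 | 4
9 | 7

Derivation:
After WHERE (3 rows):
depts.price | depts.rank
20 | 2
4 | 6
7 | 9
After GROUP BY (3 rows):
depts.rank | sum_price
2 | 20
6 | 4
9 | 7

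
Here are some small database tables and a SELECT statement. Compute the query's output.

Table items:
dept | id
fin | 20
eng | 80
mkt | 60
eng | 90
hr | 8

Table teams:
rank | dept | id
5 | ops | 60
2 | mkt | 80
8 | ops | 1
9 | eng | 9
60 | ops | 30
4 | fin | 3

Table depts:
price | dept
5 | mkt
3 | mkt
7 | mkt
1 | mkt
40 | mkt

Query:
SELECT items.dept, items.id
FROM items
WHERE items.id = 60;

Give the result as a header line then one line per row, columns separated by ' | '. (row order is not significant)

== RESULT ==
items.dept | items.id
mkt | 60

Derivation:
After WHERE (1 rows):
items.dept | items.id
mkt | 60
After SELECT (1 rows):
items.dept | items.id
mkt | 60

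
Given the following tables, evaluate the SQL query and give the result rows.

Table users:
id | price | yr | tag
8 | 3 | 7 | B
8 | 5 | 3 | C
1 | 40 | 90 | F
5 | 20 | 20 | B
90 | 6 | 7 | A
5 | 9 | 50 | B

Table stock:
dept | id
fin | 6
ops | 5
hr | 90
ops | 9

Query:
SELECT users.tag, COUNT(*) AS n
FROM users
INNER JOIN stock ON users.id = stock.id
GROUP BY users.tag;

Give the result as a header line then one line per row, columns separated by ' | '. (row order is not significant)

After JOIN stock (3 rows):
users.id | users.price | users.yr | users.tag | stock.dept | stock.id
5 | 20 | 20 | B | ops | 5
90 | 6 | 7 | A | hr | 90
5 | 9 | 50 | B | ops | 5
After GROUP BY (2 rows):
users.tag | n
B | 2
A | 1

== RESULT ==
users.tag | n
B | 2
A | 1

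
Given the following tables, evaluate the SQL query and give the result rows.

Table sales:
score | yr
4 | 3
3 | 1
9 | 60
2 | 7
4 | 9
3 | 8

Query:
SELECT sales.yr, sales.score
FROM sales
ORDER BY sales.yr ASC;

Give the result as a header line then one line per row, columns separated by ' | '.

== RESULT ==
sales.yr | sales.score
1 | 3
3 | 4
7 | 2
8 | 3
9 | 4
60 | 9

Derivation:
After SELECT (6 rows):
sales.yr | sales.score
3 | 4
1 | 3
60 | 9
7 | 2
9 | 4
8 | 3
After ORDER BY (6 rows):
sales.yr | sales.score
1 | 3
3 | 4
7 | 2
8 | 3
9 | 4
60 | 9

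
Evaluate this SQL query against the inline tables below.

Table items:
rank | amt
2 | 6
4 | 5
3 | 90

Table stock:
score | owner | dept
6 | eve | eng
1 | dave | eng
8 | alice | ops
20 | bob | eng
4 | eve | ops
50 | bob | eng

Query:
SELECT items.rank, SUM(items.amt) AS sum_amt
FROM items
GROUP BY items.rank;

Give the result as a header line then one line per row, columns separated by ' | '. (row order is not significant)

== RESULT ==
items.rank | sum_amt
2 | 6
4 | 5
3 | 90

Derivation:
After GROUP BY (3 rows):
items.rank | sum_amt
2 | 6
4 | 5
3 | 90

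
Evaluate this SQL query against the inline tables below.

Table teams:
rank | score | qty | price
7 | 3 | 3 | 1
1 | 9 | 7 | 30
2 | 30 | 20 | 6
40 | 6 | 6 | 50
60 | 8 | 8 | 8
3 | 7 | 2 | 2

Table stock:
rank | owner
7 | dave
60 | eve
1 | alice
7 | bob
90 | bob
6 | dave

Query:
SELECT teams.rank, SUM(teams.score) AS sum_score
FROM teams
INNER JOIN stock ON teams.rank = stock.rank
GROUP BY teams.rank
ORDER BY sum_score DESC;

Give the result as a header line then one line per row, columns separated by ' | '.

== RESULT ==
teams.rank | sum_score
1 | 9
60 | 8
7 | 6

Derivation:
After JOIN stock (4 rows):
teams.rank | teams.score | teams.qty | teams.price | stock.rank | stock.owner
7 | 3 | 3 | 1 | 7 | dave
7 | 3 | 3 | 1 | 7 | bob
1 | 9 | 7 | 30 | 1 | alice
60 | 8 | 8 | 8 | 60 | eve
After GROUP BY (3 rows):
teams.rank | sum_score
7 | 6
1 | 9
60 | 8
After ORDER BY (3 rows):
teams.rank | sum_score
1 | 9
60 | 8
7 | 6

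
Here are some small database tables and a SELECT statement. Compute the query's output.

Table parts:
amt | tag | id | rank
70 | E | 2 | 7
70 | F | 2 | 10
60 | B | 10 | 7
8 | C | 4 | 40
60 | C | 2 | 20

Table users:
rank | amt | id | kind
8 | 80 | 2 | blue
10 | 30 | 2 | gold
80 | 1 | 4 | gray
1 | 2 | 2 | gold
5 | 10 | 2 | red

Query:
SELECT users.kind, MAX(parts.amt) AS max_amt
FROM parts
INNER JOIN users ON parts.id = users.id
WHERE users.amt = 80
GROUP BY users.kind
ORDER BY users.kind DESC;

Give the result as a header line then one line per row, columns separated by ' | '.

== RESULT ==
users.kind | max_amt
blue | 70

Derivation:
After JOIN users (13 rows):
parts.amt | parts.tag | parts.id | parts.rank | users.rank | users.amt | users.id | users.kind
70 | E | 2 | 7 | 8 | 80 | 2 | blue
70 | E | 2 | 7 | 10 | 30 | 2 | gold
70 | E | 2 | 7 | 1 | 2 | 2 | gold
70 | E | 2 | 7 | 5 | 10 | 2 | red
70 | F | 2 | 10 | 8 | 80 | 2 | blue
70 | F | 2 | 10 | 10 | 30 | 2 | gold
70 | F | 2 | 10 | 1 | 2 | 2 | gold
70 | F | 2 | 10 | 5 | 10 | 2 | red
8 | C | 4 | 40 | 80 | 1 | 4 | gray
60 | C | 2 | 20 | 8 | 80 | 2 | blue
60 | C | 2 | 20 | 10 | 30 | 2 | gold
60 | C | 2 | 20 | 1 | 2 | 2 | gold
60 | C | 2 | 20 | 5 | 10 | 2 | red
After WHERE (3 rows):
parts.amt | parts.tag | parts.id | parts.rank | users.rank | users.amt | users.id | users.kind
70 | E | 2 | 7 | 8 | 80 | 2 | blue
70 | F | 2 | 10 | 8 | 80 | 2 | blue
60 | C | 2 | 20 | 8 | 80 | 2 | blue
After GROUP BY (1 rows):
users.kind | max_amt
blue | 70
After ORDER BY (1 rows):
users.kind | max_amt
blue | 70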